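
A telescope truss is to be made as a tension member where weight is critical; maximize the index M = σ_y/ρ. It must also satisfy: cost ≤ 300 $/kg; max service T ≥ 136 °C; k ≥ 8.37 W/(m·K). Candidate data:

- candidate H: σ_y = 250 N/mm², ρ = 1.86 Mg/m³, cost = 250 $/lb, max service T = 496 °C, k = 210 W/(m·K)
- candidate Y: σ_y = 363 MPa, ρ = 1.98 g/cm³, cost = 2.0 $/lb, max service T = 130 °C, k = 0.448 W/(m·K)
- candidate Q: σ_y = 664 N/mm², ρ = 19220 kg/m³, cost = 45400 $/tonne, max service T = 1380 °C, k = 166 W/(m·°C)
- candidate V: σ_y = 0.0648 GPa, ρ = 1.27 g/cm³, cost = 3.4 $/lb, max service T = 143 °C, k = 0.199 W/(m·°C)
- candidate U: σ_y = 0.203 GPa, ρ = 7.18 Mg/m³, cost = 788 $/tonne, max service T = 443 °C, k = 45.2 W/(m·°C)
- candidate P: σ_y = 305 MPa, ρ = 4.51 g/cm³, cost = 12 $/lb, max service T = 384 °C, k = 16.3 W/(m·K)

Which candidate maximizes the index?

candidate P

Screen on constraints: cost ≤ 300 $/kg; max service T ≥ 136 °C; k ≥ 8.37 W/(m·K). Survivors: candidate Q, candidate U, candidate P.
Normalizing units and computing the index:
  candidate Q: σ_y = 664.0 MPa, ρ = 19220 kg/m³
  candidate U: σ_y = 203.0 MPa, ρ = 7180 kg/m³
  candidate P: σ_y = 305.0 MPa, ρ = 4510 kg/m³
  candidate P: M = 67.6 kN·m/kg
  candidate Q: M = 34.5 kN·m/kg
  candidate U: M = 28.3 kN·m/kg
Candidate P has the largest M.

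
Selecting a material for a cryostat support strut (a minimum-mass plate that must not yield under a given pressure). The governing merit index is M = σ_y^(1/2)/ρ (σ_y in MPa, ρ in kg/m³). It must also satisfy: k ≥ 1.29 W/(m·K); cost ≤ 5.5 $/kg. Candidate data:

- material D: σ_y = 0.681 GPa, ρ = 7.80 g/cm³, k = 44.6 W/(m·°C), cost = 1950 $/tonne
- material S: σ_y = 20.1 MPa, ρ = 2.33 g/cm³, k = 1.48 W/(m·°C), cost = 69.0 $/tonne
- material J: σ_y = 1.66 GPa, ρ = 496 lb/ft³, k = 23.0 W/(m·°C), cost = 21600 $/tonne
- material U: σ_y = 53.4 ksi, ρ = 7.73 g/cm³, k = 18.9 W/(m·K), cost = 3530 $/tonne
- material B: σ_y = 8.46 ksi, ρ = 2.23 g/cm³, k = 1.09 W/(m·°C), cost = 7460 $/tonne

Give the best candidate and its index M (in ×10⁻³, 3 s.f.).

Screen on constraints: k ≥ 1.29 W/(m·K); cost ≤ 5.5 $/kg. Survivors: material D, material S, material U.
After converting to SI:
  material D: σ_y = 681.0 MPa, ρ = 7800 kg/m³
  material S: σ_y = 20.10 MPa, ρ = 2330 kg/m³
  material U: σ_y = 368.2 MPa, ρ = 7730 kg/m³
  material D: M = 3.35×10⁻³
  material U: M = 2.48×10⁻³
  material S: M = 1.92×10⁻³
Material D ranks first.

material D, M = 3.35×10⁻³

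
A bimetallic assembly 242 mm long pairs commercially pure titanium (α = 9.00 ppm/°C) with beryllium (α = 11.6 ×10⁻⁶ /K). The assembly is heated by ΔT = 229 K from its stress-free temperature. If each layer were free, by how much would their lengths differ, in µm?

Δα = |9.00 − 11.6|×10⁻⁶/K = 2.60×10⁻⁶/K.
ΔL_mismatch = Δα·L·ΔT = 2.60×10⁻⁶ × 242.0 mm × 229.0 K = 144 µm.

144 µm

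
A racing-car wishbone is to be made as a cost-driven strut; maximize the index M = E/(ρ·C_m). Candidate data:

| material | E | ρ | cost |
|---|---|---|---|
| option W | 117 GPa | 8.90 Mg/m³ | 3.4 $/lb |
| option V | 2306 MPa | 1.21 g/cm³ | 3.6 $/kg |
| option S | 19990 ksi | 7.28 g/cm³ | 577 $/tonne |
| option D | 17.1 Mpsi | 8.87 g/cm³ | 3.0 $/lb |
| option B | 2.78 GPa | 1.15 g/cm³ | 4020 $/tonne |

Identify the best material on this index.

Putting every candidate on a common basis:
  option W: E = 117.0 GPa, ρ = 8900 kg/m³, cost = 7.496 $/kg
  option V: E = 2.306 GPa, ρ = 1210 kg/m³, cost = 3.600 $/kg
  option S: E = 137.8 GPa, ρ = 7280 kg/m³, cost = 0.5770 $/kg
  option D: E = 117.9 GPa, ρ = 8870 kg/m³, cost = 6.614 $/kg
  option B: E = 2.780 GPa, ρ = 1150 kg/m³, cost = 4.020 $/kg
  option S: M = 32.8 MN·m per $
  option D: M = 2.01 MN·m per $
  option W: M = 1.75 MN·m per $
  option B: M = 0.601 MN·m per $
  option V: M = 0.529 MN·m per $
Highest index: option S.

option S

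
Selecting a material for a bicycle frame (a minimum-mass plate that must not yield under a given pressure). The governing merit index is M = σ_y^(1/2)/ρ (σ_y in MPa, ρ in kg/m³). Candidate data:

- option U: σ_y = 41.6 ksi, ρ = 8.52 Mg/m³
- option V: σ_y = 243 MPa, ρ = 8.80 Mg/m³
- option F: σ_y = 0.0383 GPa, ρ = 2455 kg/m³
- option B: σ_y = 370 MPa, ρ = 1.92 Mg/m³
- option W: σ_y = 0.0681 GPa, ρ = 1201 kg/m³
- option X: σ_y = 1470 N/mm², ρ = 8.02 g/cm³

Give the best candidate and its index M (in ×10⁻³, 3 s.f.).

option B, M = 10.0×10⁻³

After converting to SI:
  option U: σ_y = 286.8 MPa, ρ = 8520 kg/m³
  option V: σ_y = 243.0 MPa, ρ = 8800 kg/m³
  option F: σ_y = 38.30 MPa, ρ = 2455 kg/m³
  option B: σ_y = 370.0 MPa, ρ = 1920 kg/m³
  option W: σ_y = 68.10 MPa, ρ = 1201 kg/m³
  option X: σ_y = 1470 MPa, ρ = 8020 kg/m³
  option B: M = 10.0×10⁻³
  option W: M = 6.87×10⁻³
  option X: M = 4.78×10⁻³
  option F: M = 2.52×10⁻³
  option U: M = 1.99×10⁻³
  option V: M = 1.77×10⁻³
Option B ranks first.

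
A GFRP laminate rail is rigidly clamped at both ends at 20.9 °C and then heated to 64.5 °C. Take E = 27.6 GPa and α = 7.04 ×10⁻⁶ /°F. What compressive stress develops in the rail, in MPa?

15.2 MPa

α = 7.04×10⁻⁶/°F × 9/5 = 12.7×10⁻⁶/K.
ΔT = 43.60 K. Constrained thermal stress σ = E·α·ΔT = 27.60×10³ MPa × 12.7×10⁻⁶ × 43.60 = 15.2 MPa (compressive).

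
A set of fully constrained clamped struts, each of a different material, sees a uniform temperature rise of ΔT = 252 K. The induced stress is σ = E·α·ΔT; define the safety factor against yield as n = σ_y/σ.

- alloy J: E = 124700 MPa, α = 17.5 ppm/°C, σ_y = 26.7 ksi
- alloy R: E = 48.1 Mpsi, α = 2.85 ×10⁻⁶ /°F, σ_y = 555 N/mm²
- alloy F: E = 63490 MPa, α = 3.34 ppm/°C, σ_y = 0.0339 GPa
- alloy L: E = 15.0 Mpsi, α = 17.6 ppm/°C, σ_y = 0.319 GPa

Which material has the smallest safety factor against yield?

alloy J

Per material, after unit conversion:
  alloy J: E = 124.7, α = 17.5, σ_y = 184.1 → σ = 550 MPa, n = 0.335
  alloy R: E = 331.6, α = 5.13, σ_y = 555.0 → σ = 429 MPa, n = 1.29
  alloy F: E = 63.49, α = 3.34, σ_y = 33.90 → σ = 53.4 MPa, n = 0.634
  alloy L: E = 103.4, α = 17.6, σ_y = 319.0 → σ = 459 MPa, n = 0.695
The minimum is alloy J at n = 0.335.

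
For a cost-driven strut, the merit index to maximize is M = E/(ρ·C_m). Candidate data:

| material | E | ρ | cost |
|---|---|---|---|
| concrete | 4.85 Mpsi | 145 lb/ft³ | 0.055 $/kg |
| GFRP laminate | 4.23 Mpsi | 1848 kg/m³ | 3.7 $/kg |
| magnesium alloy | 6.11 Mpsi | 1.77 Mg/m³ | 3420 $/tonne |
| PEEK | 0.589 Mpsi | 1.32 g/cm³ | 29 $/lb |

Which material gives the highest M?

concrete

Convert each candidate to consistent units, then evaluate M:
  concrete: E = 33.44 GPa, ρ = 2323 kg/m³, cost = 0.05500 $/kg
  GFRP laminate: E = 29.16 GPa, ρ = 1848 kg/m³, cost = 3.700 $/kg
  magnesium alloy: E = 42.13 GPa, ρ = 1770 kg/m³, cost = 3.420 $/kg
  PEEK: E = 4.061 GPa, ρ = 1320 kg/m³, cost = 63.93 $/kg
  concrete: M = 262 MN·m per $
  magnesium alloy: M = 6.96 MN·m per $
  GFRP laminate: M = 4.27 MN·m per $
  PEEK: M = 0.0481 MN·m per $
Highest index: concrete.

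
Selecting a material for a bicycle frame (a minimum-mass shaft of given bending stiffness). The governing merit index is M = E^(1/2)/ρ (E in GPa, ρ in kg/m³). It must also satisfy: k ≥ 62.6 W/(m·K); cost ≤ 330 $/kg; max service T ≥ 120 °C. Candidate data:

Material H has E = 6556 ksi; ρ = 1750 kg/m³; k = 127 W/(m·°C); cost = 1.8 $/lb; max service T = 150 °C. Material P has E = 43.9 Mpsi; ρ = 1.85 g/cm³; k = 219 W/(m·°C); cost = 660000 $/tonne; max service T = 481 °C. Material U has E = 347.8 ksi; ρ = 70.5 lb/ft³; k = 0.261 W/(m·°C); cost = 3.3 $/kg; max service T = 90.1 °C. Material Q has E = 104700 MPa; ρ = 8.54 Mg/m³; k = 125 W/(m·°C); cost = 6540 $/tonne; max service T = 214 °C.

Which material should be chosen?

Screen on constraints: k ≥ 62.6 W/(m·K); cost ≤ 330 $/kg; max service T ≥ 120 °C. Survivors: material H, material Q.
In SI units:
  material H: E = 45.20 GPa, ρ = 1750 kg/m³
  material Q: E = 104.7 GPa, ρ = 8540 kg/m³
  material H: M = 3.84×10⁻³
  material Q: M = 1.20×10⁻³
The maximum is for material H.

material H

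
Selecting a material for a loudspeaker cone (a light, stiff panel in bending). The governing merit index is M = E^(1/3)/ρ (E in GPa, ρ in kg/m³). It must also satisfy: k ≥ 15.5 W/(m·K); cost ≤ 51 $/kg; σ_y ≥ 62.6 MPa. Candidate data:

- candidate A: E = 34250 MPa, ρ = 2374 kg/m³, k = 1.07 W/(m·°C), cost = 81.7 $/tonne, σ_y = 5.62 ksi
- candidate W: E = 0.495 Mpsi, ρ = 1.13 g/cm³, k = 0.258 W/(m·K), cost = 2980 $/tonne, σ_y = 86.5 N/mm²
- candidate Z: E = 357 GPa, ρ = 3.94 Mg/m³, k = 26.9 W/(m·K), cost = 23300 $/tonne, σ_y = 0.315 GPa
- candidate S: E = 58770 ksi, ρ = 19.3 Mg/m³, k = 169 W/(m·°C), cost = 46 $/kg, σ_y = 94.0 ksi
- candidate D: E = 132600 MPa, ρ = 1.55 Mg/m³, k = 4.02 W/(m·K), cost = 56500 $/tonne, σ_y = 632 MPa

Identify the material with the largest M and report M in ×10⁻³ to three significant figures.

Screen on constraints: k ≥ 15.5 W/(m·K); cost ≤ 51 $/kg; σ_y ≥ 62.6 MPa. Survivors: candidate Z, candidate S.
In SI units:
  candidate Z: E = 357.0 GPa, ρ = 3940 kg/m³
  candidate S: E = 405.2 GPa, ρ = 19300 kg/m³
  candidate Z: M = 1.80×10⁻³
  candidate S: M = 0.383×10⁻³
Highest index: candidate Z.

candidate Z, M = 1.80×10⁻³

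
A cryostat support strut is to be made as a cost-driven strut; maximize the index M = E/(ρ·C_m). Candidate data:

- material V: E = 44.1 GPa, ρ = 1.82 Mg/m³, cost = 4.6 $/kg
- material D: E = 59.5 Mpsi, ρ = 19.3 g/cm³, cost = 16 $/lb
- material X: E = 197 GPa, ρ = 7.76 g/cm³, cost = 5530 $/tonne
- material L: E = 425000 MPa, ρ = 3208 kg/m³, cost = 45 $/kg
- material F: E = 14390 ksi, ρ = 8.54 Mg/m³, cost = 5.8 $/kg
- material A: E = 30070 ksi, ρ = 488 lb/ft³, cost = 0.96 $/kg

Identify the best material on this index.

material A

In SI units:
  material V: E = 44.10 GPa, ρ = 1820 kg/m³, cost = 4.600 $/kg
  material D: E = 410.2 GPa, ρ = 19300 kg/m³, cost = 35.27 $/kg
  material X: E = 197.0 GPa, ρ = 7760 kg/m³, cost = 5.530 $/kg
  material L: E = 425.0 GPa, ρ = 3208 kg/m³, cost = 45.00 $/kg
  material F: E = 99.22 GPa, ρ = 8540 kg/m³, cost = 5.800 $/kg
  material A: E = 207.3 GPa, ρ = 7817 kg/m³, cost = 0.9600 $/kg
  material A: M = 27.6 MN·m per $
  material V: M = 5.27 MN·m per $
  material X: M = 4.59 MN·m per $
  material L: M = 2.94 MN·m per $
  material F: M = 2.00 MN·m per $
  material D: M = 0.603 MN·m per $
Material A has the largest M.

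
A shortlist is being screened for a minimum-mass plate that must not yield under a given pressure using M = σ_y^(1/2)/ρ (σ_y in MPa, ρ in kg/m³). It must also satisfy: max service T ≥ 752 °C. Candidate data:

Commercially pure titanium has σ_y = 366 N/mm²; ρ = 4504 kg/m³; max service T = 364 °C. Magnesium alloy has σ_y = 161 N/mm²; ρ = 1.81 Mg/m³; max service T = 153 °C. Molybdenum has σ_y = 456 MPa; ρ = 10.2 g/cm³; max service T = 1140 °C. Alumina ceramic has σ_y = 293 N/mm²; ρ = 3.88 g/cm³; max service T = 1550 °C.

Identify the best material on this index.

alumina ceramic

Screen on constraints: max service T ≥ 752 °C. Survivors: molybdenum, alumina ceramic.
After converting to SI:
  molybdenum: σ_y = 456.0 MPa, ρ = 10200 kg/m³
  alumina ceramic: σ_y = 293.0 MPa, ρ = 3880 kg/m³
  alumina ceramic: M = 4.41×10⁻³
  molybdenum: M = 2.09×10⁻³
Highest index: alumina ceramic.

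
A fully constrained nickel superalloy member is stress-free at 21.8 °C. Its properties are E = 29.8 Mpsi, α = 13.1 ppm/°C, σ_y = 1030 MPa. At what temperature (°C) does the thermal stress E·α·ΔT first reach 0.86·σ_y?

E = 29.8 Mpsi = 205.5 GPa.
E·α·ΔT = 885.8 MPa ⇒ ΔT = 885.8 / (205.5×10³ × 13.1×10⁻⁶) = 329.1 K.
T = 21.8 + 329.1 = 350.9 °C.

351 °C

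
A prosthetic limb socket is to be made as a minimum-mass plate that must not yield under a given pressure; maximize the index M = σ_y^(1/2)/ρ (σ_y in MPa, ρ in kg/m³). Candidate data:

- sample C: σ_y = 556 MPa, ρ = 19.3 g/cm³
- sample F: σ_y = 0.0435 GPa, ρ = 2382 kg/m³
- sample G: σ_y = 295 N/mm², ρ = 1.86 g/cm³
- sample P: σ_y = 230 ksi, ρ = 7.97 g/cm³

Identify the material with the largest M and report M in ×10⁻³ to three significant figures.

sample G, M = 9.23×10⁻³

In SI units:
  sample C: σ_y = 556.0 MPa, ρ = 19300 kg/m³
  sample F: σ_y = 43.50 MPa, ρ = 2382 kg/m³
  sample G: σ_y = 295.0 MPa, ρ = 1860 kg/m³
  sample P: σ_y = 1586 MPa, ρ = 7970 kg/m³
  sample G: M = 9.23×10⁻³
  sample P: M = 5.00×10⁻³
  sample F: M = 2.77×10⁻³
  sample C: M = 1.22×10⁻³
Sample G has the largest M.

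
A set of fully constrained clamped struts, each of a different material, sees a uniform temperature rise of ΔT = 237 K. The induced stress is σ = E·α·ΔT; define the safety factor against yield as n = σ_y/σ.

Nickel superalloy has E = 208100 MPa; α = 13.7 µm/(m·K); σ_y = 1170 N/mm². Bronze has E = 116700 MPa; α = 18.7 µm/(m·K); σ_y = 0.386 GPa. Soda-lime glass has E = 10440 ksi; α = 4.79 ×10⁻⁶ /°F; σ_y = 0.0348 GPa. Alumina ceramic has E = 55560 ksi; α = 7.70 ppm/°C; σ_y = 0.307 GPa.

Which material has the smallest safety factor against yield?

soda-lime glass

With everything in SI (GPa, ×10⁻⁶/K, MPa):
  nickel superalloy: E = 208.1, α = 13.7, σ_y = 1170 → σ = 676 MPa, n = 1.73
  bronze: E = 116.7, α = 18.7, σ_y = 386.0 → σ = 517 MPa, n = 0.746
  soda-lime glass: E = 71.98, α = 8.62, σ_y = 34.80 → σ = 147 MPa, n = 0.237
  alumina ceramic: E = 383.1, α = 7.70, σ_y = 307.0 → σ = 699 MPa, n = 0.439
Smallest n: soda-lime glass with n = 0.237.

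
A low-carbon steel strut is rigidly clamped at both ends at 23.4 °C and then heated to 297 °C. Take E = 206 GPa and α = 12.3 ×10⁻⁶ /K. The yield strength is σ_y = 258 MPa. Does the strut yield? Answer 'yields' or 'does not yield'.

yields

ΔT = 273.6 K. Constrained thermal stress σ = E·α·ΔT = 206.0×10³ MPa × 12.3×10⁻⁶ × 273.6 = 693 MPa (compressive).
Compare to σ_y = 258 MPa: σ ≥ σ_y, so it yields.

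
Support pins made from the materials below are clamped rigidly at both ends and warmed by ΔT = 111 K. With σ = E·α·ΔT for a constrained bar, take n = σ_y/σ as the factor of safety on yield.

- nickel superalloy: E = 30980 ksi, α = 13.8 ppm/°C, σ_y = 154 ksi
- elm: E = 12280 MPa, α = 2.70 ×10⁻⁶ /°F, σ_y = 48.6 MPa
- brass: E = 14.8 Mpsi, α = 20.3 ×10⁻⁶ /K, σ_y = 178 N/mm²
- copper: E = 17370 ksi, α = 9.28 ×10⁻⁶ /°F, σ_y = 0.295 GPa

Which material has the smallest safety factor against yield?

brass

Converting E to GPa, α to ×10⁻⁶/K, σ_y to MPa, then σ and n for each:
  nickel superalloy: E = 213.6, α = 13.8, σ_y = 1062 → σ = 327 MPa, n = 3.25
  elm: E = 12.28, α = 4.86, σ_y = 48.60 → σ = 6.62 MPa, n = 7.34
  brass: E = 102.0, α = 20.3, σ_y = 178.0 → σ = 230 MPa, n = 0.774
  copper: E = 119.8, α = 16.7, σ_y = 295.0 → σ = 222 MPa, n = 1.33
Smallest n: brass with n = 0.774.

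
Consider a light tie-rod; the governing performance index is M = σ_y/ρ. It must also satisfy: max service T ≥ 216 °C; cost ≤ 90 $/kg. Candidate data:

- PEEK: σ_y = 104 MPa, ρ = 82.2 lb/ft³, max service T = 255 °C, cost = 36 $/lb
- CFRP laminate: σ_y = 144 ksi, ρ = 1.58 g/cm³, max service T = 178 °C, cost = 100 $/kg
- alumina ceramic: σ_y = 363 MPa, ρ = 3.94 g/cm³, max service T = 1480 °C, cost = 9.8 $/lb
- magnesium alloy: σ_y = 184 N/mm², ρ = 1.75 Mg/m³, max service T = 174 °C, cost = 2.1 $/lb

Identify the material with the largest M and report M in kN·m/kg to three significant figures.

alumina ceramic, M = 92.1 kN·m/kg

Screen on constraints: max service T ≥ 216 °C; cost ≤ 90 $/kg. Survivors: PEEK, alumina ceramic.
Convert each candidate to consistent units, then evaluate M:
  PEEK: σ_y = 104.0 MPa, ρ = 1317 kg/m³
  alumina ceramic: σ_y = 363.0 MPa, ρ = 3940 kg/m³
  alumina ceramic: M = 92.1 kN·m/kg
  PEEK: M = 79.0 kN·m/kg
Highest index: alumina ceramic.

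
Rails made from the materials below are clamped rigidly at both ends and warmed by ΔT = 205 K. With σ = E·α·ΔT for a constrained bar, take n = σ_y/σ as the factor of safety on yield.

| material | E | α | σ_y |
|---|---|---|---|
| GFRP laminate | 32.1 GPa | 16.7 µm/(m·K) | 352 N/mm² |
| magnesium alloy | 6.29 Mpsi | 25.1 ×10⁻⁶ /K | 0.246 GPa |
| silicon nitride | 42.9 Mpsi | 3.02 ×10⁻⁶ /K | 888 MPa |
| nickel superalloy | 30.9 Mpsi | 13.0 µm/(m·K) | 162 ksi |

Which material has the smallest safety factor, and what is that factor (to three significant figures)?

magnesium alloy, n = 1.10

Per material, after unit conversion:
  GFRP laminate: E = 32.10, α = 16.7, σ_y = 352.0 → σ = 110 MPa, n = 3.20
  magnesium alloy: E = 43.37, α = 25.1, σ_y = 246.0 → σ = 223 MPa, n = 1.10
  silicon nitride: E = 295.8, α = 3.02, σ_y = 888.0 → σ = 183 MPa, n = 4.85
  nickel superalloy: E = 213.0, α = 13.0, σ_y = 1117 → σ = 568 MPa, n = 1.97
Smallest n: magnesium alloy with n = 1.10.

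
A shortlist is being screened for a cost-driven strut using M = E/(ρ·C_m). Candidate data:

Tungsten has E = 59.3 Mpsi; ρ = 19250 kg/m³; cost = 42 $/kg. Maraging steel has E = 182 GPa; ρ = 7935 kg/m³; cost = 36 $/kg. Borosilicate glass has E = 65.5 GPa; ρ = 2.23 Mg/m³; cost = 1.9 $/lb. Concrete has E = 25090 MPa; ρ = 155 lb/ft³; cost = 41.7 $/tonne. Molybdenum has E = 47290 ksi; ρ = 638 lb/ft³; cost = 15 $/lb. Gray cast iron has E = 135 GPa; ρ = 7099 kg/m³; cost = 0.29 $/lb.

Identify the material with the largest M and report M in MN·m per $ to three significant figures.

concrete, M = 242 MN·m per $

Convert each candidate to consistent units, then evaluate M:
  tungsten: E = 408.9 GPa, ρ = 19250 kg/m³, cost = 42.00 $/kg
  maraging steel: E = 182.0 GPa, ρ = 7935 kg/m³, cost = 36.00 $/kg
  borosilicate glass: E = 65.50 GPa, ρ = 2230 kg/m³, cost = 4.189 $/kg
  concrete: E = 25.09 GPa, ρ = 2483 kg/m³, cost = 0.04170 $/kg
  molybdenum: E = 326.1 GPa, ρ = 10220 kg/m³, cost = 33.07 $/kg
  gray cast iron: E = 135.0 GPa, ρ = 7099 kg/m³, cost = 0.6393 $/kg
  concrete: M = 242 MN·m per $
  gray cast iron: M = 29.7 MN·m per $
  borosilicate glass: M = 7.01 MN·m per $
  molybdenum: M = 0.965 MN·m per $
  maraging steel: M = 0.637 MN·m per $
  tungsten: M = 0.506 MN·m per $
Highest index: concrete.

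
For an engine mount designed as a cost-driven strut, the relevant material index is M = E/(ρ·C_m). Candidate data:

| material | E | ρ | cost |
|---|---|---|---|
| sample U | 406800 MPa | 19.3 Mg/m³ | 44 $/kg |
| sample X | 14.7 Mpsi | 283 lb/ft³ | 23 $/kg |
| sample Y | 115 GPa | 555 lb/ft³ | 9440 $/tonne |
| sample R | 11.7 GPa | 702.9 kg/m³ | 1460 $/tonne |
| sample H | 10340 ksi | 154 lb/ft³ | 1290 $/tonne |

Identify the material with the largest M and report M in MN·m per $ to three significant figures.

sample H, M = 22.4 MN·m per $

Normalizing units and computing the index:
  sample U: E = 406.8 GPa, ρ = 19300 kg/m³, cost = 44.00 $/kg
  sample X: E = 101.4 GPa, ρ = 4533 kg/m³, cost = 23.00 $/kg
  sample Y: E = 115.0 GPa, ρ = 8890 kg/m³, cost = 9.440 $/kg
  sample R: E = 11.70 GPa, ρ = 702.9 kg/m³, cost = 1.460 $/kg
  sample H: E = 71.29 GPa, ρ = 2467 kg/m³, cost = 1.290 $/kg
  sample H: M = 22.4 MN·m per $
  sample R: M = 11.4 MN·m per $
  sample Y: M = 1.37 MN·m per $
  sample X: M = 0.972 MN·m per $
  sample U: M = 0.479 MN·m per $
Sample H ranks first.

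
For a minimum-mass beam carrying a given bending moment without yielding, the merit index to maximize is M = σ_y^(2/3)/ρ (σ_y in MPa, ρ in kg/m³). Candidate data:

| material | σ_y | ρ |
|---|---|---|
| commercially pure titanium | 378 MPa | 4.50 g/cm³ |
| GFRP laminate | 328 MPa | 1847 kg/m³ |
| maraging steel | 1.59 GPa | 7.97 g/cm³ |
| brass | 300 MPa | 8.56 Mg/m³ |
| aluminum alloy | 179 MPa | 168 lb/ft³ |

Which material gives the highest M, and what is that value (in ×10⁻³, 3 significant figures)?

In SI units:
  commercially pure titanium: σ_y = 378.0 MPa, ρ = 4500 kg/m³
  GFRP laminate: σ_y = 328.0 MPa, ρ = 1847 kg/m³
  maraging steel: σ_y = 1590 MPa, ρ = 7970 kg/m³
  brass: σ_y = 300.0 MPa, ρ = 8560 kg/m³
  aluminum alloy: σ_y = 179.0 MPa, ρ = 2691 kg/m³
  GFRP laminate: M = 25.8×10⁻³
  maraging steel: M = 17.1×10⁻³
  aluminum alloy: M = 11.8×10⁻³
  commercially pure titanium: M = 11.6×10⁻³
  brass: M = 5.24×10⁻³
GFRP laminate has the largest M.

GFRP laminate, M = 25.8×10⁻³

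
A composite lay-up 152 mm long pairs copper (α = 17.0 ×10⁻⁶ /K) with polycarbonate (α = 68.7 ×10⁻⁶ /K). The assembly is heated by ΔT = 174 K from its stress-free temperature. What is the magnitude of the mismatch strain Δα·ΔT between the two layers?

Δα = |17.0 − 68.7|×10⁻⁶/K = 51.7×10⁻⁶/K.
Mismatch strain = Δα·ΔT = 51.7×10⁻⁶ × 174.0 = 9.00×10⁻³.

9.00×10⁻³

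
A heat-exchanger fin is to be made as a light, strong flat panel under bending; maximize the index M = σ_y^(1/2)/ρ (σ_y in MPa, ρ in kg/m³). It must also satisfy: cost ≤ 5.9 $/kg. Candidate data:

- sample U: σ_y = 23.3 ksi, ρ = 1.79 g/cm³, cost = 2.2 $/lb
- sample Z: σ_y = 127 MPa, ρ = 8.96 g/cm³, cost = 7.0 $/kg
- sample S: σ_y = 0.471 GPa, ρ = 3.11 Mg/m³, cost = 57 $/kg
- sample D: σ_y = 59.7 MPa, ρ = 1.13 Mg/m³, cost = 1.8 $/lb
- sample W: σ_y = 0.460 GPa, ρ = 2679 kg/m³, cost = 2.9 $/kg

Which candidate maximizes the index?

Screen on constraints: cost ≤ 5.9 $/kg. Survivors: sample U, sample D, sample W.
After converting to SI:
  sample U: σ_y = 160.6 MPa, ρ = 1790 kg/m³
  sample D: σ_y = 59.70 MPa, ρ = 1130 kg/m³
  sample W: σ_y = 460.0 MPa, ρ = 2679 kg/m³
  sample W: M = 8.01×10⁻³
  sample U: M = 7.08×10⁻³
  sample D: M = 6.84×10⁻³
Sample W ranks first.

sample W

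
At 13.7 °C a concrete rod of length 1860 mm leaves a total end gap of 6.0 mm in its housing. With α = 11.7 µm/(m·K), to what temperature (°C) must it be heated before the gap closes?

α·L₀·ΔT = 6.0 mm ⇒ ΔT = 6.0 / (11.7×10⁻⁶ × 1860.0) = 275.7 K.
T = 13.7 + 275.7 = 289.4 °C.

289 °C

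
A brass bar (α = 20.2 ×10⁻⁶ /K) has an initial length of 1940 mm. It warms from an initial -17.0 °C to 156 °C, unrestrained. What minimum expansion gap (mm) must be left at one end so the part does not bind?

6.78 mm

ΔT = 156 − (-17.0) = 173.0 K.
ΔL = α·L₀·ΔT = 20.2×10⁻⁶ × 1940 mm × 173.0 K = 6.78 mm.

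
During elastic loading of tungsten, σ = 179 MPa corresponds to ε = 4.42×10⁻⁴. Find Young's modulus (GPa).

E = σ/ε = 179 MPa / 4.42×10⁻⁴ = 405000 MPa = 405 GPa.

405 GPa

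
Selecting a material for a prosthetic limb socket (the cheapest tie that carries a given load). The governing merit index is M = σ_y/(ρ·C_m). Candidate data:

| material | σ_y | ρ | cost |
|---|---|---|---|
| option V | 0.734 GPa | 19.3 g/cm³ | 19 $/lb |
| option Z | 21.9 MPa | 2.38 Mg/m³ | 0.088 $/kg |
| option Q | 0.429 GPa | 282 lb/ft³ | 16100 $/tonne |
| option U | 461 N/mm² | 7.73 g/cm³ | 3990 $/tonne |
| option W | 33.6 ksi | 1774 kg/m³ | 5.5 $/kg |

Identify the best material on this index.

In SI units:
  option V: σ_y = 734.0 MPa, ρ = 19300 kg/m³, cost = 41.89 $/kg
  option Z: σ_y = 21.90 MPa, ρ = 2380 kg/m³, cost = 0.08800 $/kg
  option Q: σ_y = 429.0 MPa, ρ = 4517 kg/m³, cost = 16.10 $/kg
  option U: σ_y = 461.0 MPa, ρ = 7730 kg/m³, cost = 3.990 $/kg
  option W: σ_y = 231.7 MPa, ρ = 1774 kg/m³, cost = 5.500 $/kg
  option Z: M = 105 kN·m per $
  option W: M = 23.7 kN·m per $
  option U: M = 14.9 kN·m per $
  option Q: M = 5.90 kN·m per $
  option V: M = 0.908 kN·m per $
Option Z ranks first.

option Z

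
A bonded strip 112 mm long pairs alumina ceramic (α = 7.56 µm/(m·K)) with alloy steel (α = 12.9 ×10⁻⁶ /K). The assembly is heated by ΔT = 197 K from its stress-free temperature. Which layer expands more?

alloy steel

α(alumina ceramic) = 7.56×10⁻⁶/K vs α(alloy steel) = 12.9×10⁻⁶/K.
Higher α expands more for the same ΔT: alloy steel.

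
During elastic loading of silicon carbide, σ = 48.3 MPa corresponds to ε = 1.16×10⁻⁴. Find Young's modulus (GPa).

416 GPa

E = σ/ε = 48.3 MPa / 1.16×10⁻⁴ = 416400 MPa = 416 GPa.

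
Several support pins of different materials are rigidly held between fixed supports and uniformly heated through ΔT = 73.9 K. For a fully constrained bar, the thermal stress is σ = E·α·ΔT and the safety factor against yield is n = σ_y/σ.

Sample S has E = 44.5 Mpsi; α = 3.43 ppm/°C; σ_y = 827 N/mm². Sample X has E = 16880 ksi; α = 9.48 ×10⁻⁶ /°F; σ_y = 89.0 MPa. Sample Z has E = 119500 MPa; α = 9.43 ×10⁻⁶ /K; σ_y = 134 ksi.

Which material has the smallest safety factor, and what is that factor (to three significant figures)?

In consistent units (E in GPa, α in ×10⁻⁶/K, σ_y in MPa):
  sample S: E = 306.8, α = 3.43, σ_y = 827.0 → σ = 77.8 MPa, n = 10.6
  sample X: E = 116.4, α = 17.1, σ_y = 89.00 → σ = 147 MPa, n = 0.606
  sample Z: E = 119.5, α = 9.43, σ_y = 923.9 → σ = 83.3 MPa, n = 11.1
Smallest n: sample X with n = 0.606.

sample X, n = 0.606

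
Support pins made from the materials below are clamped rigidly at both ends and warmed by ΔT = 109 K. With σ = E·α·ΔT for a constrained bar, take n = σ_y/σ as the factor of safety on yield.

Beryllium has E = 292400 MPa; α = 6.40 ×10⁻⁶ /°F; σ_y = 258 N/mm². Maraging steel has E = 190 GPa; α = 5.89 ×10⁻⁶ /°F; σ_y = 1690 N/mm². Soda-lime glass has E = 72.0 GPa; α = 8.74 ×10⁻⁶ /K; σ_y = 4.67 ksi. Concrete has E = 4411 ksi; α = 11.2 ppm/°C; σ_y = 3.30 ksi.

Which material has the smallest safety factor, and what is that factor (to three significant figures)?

soda-lime glass, n = 0.469

With everything in SI (GPa, ×10⁻⁶/K, MPa):
  beryllium: E = 292.4, α = 11.5, σ_y = 258.0 → σ = 367 MPa, n = 0.703
  maraging steel: E = 190.0, α = 10.6, σ_y = 1690 → σ = 220 MPa, n = 7.70
  soda-lime glass: E = 72.00, α = 8.74, σ_y = 32.20 → σ = 68.6 MPa, n = 0.469
  concrete: E = 30.41, α = 11.2, σ_y = 22.75 → σ = 37.1 MPa, n = 0.613
The minimum is soda-lime glass at n = 0.469.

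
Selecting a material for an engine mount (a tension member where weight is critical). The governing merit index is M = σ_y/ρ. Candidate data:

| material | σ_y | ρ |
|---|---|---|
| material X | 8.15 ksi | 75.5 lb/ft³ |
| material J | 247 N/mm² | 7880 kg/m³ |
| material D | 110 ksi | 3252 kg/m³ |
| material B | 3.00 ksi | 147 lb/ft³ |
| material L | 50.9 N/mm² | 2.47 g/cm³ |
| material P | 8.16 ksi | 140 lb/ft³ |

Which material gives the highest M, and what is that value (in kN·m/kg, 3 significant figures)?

material D, M = 233 kN·m/kg

In SI units:
  material X: σ_y = 56.19 MPa, ρ = 1209 kg/m³
  material J: σ_y = 247.0 MPa, ρ = 7880 kg/m³
  material D: σ_y = 758.4 MPa, ρ = 3252 kg/m³
  material B: σ_y = 20.68 MPa, ρ = 2355 kg/m³
  material L: σ_y = 50.90 MPa, ρ = 2470 kg/m³
  material P: σ_y = 56.26 MPa, ρ = 2243 kg/m³
  material D: M = 233 kN·m/kg
  material X: M = 46.5 kN·m/kg
  material J: M = 31.3 kN·m/kg
  material P: M = 25.1 kN·m/kg
  material L: M = 20.6 kN·m/kg
  material B: M = 8.78 kN·m/kg
Material D ranks first.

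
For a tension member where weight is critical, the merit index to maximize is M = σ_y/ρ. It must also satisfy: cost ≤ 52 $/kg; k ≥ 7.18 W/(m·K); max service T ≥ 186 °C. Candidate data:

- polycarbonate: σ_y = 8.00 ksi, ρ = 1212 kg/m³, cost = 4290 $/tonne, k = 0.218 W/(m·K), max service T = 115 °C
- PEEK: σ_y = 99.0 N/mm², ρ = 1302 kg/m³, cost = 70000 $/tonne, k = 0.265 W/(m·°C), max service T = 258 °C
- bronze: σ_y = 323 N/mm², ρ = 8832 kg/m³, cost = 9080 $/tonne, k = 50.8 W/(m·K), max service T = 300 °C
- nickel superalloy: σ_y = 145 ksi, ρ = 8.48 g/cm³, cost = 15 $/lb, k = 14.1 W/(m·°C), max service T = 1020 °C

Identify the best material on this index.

Screen on constraints: cost ≤ 52 $/kg; k ≥ 7.18 W/(m·K); max service T ≥ 186 °C. Survivors: bronze, nickel superalloy.
Convert each candidate to consistent units, then evaluate M:
  bronze: σ_y = 323.0 MPa, ρ = 8832 kg/m³
  nickel superalloy: σ_y = 999.7 MPa, ρ = 8480 kg/m³
  nickel superalloy: M = 118 kN·m/kg
  bronze: M = 36.6 kN·m/kg
Nickel superalloy ranks first.

nickel superalloy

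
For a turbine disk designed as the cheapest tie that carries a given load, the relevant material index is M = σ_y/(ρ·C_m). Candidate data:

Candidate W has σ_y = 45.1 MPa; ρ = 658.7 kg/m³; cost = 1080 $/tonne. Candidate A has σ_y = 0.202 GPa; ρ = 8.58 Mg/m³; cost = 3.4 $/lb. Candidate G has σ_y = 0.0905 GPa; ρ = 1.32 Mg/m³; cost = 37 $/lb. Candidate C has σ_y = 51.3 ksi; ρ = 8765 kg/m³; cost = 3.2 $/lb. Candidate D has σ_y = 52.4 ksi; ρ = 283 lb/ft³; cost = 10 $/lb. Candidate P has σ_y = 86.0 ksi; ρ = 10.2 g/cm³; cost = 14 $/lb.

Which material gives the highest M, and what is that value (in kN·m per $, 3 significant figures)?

After converting to SI:
  candidate W: σ_y = 45.10 MPa, ρ = 658.7 kg/m³, cost = 1.080 $/kg
  candidate A: σ_y = 202.0 MPa, ρ = 8580 kg/m³, cost = 7.496 $/kg
  candidate G: σ_y = 90.50 MPa, ρ = 1320 kg/m³, cost = 81.57 $/kg
  candidate C: σ_y = 353.7 MPa, ρ = 8765 kg/m³, cost = 7.055 $/kg
  candidate D: σ_y = 361.3 MPa, ρ = 4533 kg/m³, cost = 22.05 $/kg
  candidate P: σ_y = 592.9 MPa, ρ = 10200 kg/m³, cost = 30.86 $/kg
  candidate W: M = 63.4 kN·m per $
  candidate C: M = 5.72 kN·m per $
  candidate D: M = 3.62 kN·m per $
  candidate A: M = 3.14 kN·m per $
  candidate P: M = 1.88 kN·m per $
  candidate G: M = 0.841 kN·m per $
The maximum is for candidate W.

candidate W, M = 63.4 kN·m per $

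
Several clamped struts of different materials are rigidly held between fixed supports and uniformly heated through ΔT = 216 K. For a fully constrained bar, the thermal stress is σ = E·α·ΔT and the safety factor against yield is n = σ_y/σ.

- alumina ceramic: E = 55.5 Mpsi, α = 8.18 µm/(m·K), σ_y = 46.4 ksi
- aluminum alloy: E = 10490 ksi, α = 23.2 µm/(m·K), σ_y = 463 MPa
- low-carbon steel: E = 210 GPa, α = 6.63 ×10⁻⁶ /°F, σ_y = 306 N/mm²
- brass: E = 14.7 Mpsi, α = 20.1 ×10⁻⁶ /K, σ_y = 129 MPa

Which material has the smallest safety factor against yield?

brass

With everything in SI (GPa, ×10⁻⁶/K, MPa):
  alumina ceramic: E = 382.7, α = 8.18, σ_y = 319.9 → σ = 676 MPa, n = 0.473
  aluminum alloy: E = 72.33, α = 23.2, σ_y = 463.0 → σ = 362 MPa, n = 1.28
  low-carbon steel: E = 210.0, α = 11.9, σ_y = 306.0 → σ = 541 MPa, n = 0.565
  brass: E = 101.4, α = 20.1, σ_y = 129.0 → σ = 440 MPa, n = 0.293
Smallest n: brass with n = 0.293.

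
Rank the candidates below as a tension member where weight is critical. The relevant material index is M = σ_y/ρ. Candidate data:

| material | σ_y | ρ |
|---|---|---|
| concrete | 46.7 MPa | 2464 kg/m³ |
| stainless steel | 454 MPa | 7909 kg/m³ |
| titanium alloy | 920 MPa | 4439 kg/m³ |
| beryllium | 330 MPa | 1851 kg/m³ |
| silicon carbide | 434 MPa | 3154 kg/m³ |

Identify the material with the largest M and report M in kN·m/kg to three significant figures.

titanium alloy, M = 207 kN·m/kg

Computing M directly (units already consistent):
  titanium alloy: M = 207 kN·m/kg
  beryllium: M = 178 kN·m/kg
  silicon carbide: M = 138 kN·m/kg
  stainless steel: M = 57.4 kN·m/kg
  concrete: M = 19.0 kN·m/kg
The maximum is for titanium alloy.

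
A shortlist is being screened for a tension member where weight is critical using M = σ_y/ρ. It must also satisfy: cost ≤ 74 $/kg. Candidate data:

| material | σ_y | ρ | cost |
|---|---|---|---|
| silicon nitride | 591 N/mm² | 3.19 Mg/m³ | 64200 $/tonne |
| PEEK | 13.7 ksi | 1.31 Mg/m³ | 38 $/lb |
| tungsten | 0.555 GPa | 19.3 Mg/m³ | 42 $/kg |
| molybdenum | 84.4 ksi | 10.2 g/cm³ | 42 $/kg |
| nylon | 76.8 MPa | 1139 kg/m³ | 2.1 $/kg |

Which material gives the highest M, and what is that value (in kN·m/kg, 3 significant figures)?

silicon nitride, M = 185 kN·m/kg

Screen on constraints: cost ≤ 74 $/kg. Survivors: silicon nitride, tungsten, molybdenum, nylon.
Putting every candidate on a common basis:
  silicon nitride: σ_y = 591.0 MPa, ρ = 3190 kg/m³
  tungsten: σ_y = 555.0 MPa, ρ = 19300 kg/m³
  molybdenum: σ_y = 581.9 MPa, ρ = 10200 kg/m³
  nylon: σ_y = 76.80 MPa, ρ = 1139 kg/m³
  silicon nitride: M = 185 kN·m/kg
  nylon: M = 67.4 kN·m/kg
  molybdenum: M = 57.1 kN·m/kg
  tungsten: M = 28.8 kN·m/kg
Highest index: silicon nitride.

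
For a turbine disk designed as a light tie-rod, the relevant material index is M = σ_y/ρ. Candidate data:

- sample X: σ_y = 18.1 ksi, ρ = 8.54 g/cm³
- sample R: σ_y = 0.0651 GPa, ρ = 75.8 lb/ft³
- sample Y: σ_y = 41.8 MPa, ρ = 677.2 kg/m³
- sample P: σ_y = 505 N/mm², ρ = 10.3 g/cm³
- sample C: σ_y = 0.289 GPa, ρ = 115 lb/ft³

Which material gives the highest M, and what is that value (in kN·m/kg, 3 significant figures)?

Putting every candidate on a common basis:
  sample X: σ_y = 124.8 MPa, ρ = 8540 kg/m³
  sample R: σ_y = 65.10 MPa, ρ = 1214 kg/m³
  sample Y: σ_y = 41.80 MPa, ρ = 677.2 kg/m³
  sample P: σ_y = 505.0 MPa, ρ = 10300 kg/m³
  sample C: σ_y = 289.0 MPa, ρ = 1842 kg/m³
  sample C: M = 157 kN·m/kg
  sample Y: M = 61.7 kN·m/kg
  sample R: M = 53.6 kN·m/kg
  sample P: M = 49.0 kN·m/kg
  sample X: M = 14.6 kN·m/kg
Sample C has the largest M.

sample C, M = 157 kN·m/kg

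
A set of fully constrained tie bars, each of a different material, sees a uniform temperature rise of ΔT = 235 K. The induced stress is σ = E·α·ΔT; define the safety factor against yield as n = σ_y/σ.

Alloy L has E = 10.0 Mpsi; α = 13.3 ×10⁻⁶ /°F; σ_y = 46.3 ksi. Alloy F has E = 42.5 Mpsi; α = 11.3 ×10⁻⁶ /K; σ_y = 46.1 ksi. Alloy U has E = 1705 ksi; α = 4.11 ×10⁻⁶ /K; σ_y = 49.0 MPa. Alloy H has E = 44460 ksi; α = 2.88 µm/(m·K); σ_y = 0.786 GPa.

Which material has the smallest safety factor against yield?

alloy F

In consistent units (E in GPa, α in ×10⁻⁶/K, σ_y in MPa):
  alloy L: E = 68.95, α = 23.9, σ_y = 319.2 → σ = 388 MPa, n = 0.823
  alloy F: E = 293.0, α = 11.3, σ_y = 317.8 → σ = 778 MPa, n = 0.408
  alloy U: E = 11.76, α = 4.11, σ_y = 49.00 → σ = 11.4 MPa, n = 4.32
  alloy H: E = 306.5, α = 2.88, σ_y = 786.0 → σ = 207 MPa, n = 3.79
The minimum is alloy F at n = 0.408.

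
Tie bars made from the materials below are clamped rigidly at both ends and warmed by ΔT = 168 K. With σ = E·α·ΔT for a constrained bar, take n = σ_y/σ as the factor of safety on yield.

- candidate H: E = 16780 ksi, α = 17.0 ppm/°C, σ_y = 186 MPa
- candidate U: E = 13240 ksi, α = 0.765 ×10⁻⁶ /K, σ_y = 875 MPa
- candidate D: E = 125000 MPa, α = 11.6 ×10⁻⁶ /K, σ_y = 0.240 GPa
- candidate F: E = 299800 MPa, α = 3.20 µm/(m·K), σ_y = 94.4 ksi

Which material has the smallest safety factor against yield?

With everything in SI (GPa, ×10⁻⁶/K, MPa):
  candidate H: E = 115.7, α = 17.0, σ_y = 186.0 → σ = 330 MPa, n = 0.563
  candidate U: E = 91.29, α = 0.765, σ_y = 875.0 → σ = 11.7 MPa, n = 74.6
  candidate D: E = 125.0, α = 11.6, σ_y = 240.0 → σ = 244 MPa, n = 0.985
  candidate F: E = 299.8, α = 3.20, σ_y = 650.9 → σ = 161 MPa, n = 4.04
The minimum is candidate H at n = 0.563.

candidate H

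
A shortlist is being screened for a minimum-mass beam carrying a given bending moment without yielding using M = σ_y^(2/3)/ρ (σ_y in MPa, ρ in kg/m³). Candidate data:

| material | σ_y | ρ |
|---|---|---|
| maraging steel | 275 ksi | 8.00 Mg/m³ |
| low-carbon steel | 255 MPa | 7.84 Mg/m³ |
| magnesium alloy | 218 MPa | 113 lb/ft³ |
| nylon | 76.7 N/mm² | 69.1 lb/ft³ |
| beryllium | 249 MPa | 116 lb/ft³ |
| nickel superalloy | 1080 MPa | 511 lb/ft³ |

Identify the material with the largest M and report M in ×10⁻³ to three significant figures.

Convert each candidate to consistent units, then evaluate M:
  maraging steel: σ_y = 1896 MPa, ρ = 8000 kg/m³
  low-carbon steel: σ_y = 255.0 MPa, ρ = 7840 kg/m³
  magnesium alloy: σ_y = 218.0 MPa, ρ = 1810 kg/m³
  nylon: σ_y = 76.70 MPa, ρ = 1107 kg/m³
  beryllium: σ_y = 249.0 MPa, ρ = 1858 kg/m³
  nickel superalloy: σ_y = 1080 MPa, ρ = 8185 kg/m³
  beryllium: M = 21.3×10⁻³
  magnesium alloy: M = 20.0×10⁻³
  maraging steel: M = 19.1×10⁻³
  nylon: M = 16.3×10⁻³
  nickel superalloy: M = 12.9×10⁻³
  low-carbon steel: M = 5.13×10⁻³
Highest index: beryllium.

beryllium, M = 21.3×10⁻³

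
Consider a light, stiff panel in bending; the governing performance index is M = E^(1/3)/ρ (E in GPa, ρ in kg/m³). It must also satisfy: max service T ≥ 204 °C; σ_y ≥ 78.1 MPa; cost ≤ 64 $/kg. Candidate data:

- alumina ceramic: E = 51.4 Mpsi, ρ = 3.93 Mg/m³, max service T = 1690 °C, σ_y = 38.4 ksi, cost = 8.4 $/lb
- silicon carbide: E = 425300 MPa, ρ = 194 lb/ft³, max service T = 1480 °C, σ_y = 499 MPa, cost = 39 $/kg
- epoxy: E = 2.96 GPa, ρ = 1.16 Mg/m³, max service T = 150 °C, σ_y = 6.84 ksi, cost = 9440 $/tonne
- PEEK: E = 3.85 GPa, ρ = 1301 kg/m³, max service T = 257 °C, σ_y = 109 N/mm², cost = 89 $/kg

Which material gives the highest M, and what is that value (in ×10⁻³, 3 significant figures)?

Screen on constraints: max service T ≥ 204 °C; σ_y ≥ 78.1 MPa; cost ≤ 64 $/kg. Survivors: alumina ceramic, silicon carbide.
In SI units:
  alumina ceramic: E = 354.4 GPa, ρ = 3930 kg/m³
  silicon carbide: E = 425.3 GPa, ρ = 3108 kg/m³
  silicon carbide: M = 2.42×10⁻³
  alumina ceramic: M = 1.80×10⁻³
Silicon carbide ranks first.

silicon carbide, M = 2.42×10⁻³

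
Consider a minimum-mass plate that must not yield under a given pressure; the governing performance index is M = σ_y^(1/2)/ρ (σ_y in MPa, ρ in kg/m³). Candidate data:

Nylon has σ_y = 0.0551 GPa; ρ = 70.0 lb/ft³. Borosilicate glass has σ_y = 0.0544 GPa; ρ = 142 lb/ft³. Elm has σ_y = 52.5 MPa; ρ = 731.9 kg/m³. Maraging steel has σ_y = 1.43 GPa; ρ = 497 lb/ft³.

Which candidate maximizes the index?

Convert each candidate to consistent units, then evaluate M:
  nylon: σ_y = 55.10 MPa, ρ = 1121 kg/m³
  borosilicate glass: σ_y = 54.40 MPa, ρ = 2275 kg/m³
  elm: σ_y = 52.50 MPa, ρ = 731.9 kg/m³
  maraging steel: σ_y = 1430 MPa, ρ = 7961 kg/m³
  elm: M = 9.90×10⁻³
  nylon: M = 6.62×10⁻³
  maraging steel: M = 4.75×10⁻³
  borosilicate glass: M = 3.24×10⁻³
Elm has the largest M.

elm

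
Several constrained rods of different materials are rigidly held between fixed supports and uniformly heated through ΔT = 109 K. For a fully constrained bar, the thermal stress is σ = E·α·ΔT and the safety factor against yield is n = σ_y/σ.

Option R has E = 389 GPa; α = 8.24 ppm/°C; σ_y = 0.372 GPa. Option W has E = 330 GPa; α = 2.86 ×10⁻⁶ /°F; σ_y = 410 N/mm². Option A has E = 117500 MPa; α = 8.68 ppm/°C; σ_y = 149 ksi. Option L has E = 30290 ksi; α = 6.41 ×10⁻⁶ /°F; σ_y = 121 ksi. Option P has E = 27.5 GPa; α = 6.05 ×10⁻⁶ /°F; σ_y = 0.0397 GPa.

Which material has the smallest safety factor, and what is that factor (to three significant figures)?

option R, n = 1.06

With everything in SI (GPa, ×10⁻⁶/K, MPa):
  option R: E = 389.0, α = 8.24, σ_y = 372.0 → σ = 349 MPa, n = 1.06
  option W: E = 330.0, α = 5.15, σ_y = 410.0 → σ = 185 MPa, n = 2.21
  option A: E = 117.5, α = 8.68, σ_y = 1027 → σ = 111 MPa, n = 9.24
  option L: E = 208.8, α = 11.5, σ_y = 834.3 → σ = 263 MPa, n = 3.18
  option P: E = 27.50, α = 10.9, σ_y = 39.70 → σ = 32.6 MPa, n = 1.22
Option R has the lowest safety factor, n = 1.06.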